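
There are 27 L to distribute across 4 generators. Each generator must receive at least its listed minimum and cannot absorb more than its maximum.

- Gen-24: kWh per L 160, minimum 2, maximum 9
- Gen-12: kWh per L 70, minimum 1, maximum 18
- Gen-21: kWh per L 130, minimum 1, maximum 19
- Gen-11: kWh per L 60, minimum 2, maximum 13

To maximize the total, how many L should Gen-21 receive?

15

Meeting every minimum uses 2+1+1+2 = 6 L, leaving 21.
Highest kWh per L first: Gen-24 160 > Gen-21 130 > Gen-12 70 > Gen-11 60.
Gen-24 takes 7 more to reach its cap of 9 ; 14 left.
Gen-21 has room for 18 more but only 14 remain, so it gets 15.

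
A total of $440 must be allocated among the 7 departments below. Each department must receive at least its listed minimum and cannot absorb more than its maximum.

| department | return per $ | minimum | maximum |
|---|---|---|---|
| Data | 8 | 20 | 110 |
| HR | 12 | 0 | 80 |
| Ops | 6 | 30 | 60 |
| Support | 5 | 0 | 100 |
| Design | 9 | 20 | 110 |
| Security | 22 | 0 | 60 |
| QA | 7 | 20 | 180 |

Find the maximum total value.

4680

Meeting every minimum uses 20+0+30+0+20+0+20 = 90 $, leaving 350.
Order the departments by return per $: Security 22 > HR 12 > Design 9 > Data 8 > QA 7 > Ops 6 > Support 5.
Security takes 60 more to reach its cap of 60 ; 290 left.
Give HR 80 more to hit its cap of 80 ; 210 left.
Design: +90 to 110 (cap) ; 120 left.
Data: +90 to 110 (cap) ; 30 left.
QA has room for 160 more but only 30 remain, so it gets 50.
Total = 8×110 + 12×80 + 6×30 + 9×110 + 22×60 + 7×50 = 4680.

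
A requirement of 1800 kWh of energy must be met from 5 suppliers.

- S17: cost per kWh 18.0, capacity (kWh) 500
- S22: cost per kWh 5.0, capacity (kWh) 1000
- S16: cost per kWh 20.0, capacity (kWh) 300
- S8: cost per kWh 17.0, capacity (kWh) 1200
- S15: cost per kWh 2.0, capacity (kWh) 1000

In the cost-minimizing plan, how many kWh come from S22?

800

Cheapest first:
Take 1000 from S15 at 2.0 — need 800 more.
Take 800 from S22 at 5.0 to finish.
S8, S17, S16: unused.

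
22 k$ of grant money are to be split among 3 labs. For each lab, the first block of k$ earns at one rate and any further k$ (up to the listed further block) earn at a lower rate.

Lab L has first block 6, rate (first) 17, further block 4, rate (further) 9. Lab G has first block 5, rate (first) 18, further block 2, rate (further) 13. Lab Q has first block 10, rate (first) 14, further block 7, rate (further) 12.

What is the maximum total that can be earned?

Treat each block as its own option and order by rate: Lab G/first 18 > Lab L/first 17 > Lab Q/first 14 > Lab G/second 13 > Lab Q/second 12 > Lab L/second 9.
Fill Lab G first block (5 at 18) — 17 left.
Lab L first at 17: fill all 6 — 11 left.
Fill Lab Q first block (10 at 14) — 1 left.
Lab G/second: +1 of 2 at 13; pool empty.
Total = 18×5 + 17×6 + 14×10 + 13×1 = 345.

345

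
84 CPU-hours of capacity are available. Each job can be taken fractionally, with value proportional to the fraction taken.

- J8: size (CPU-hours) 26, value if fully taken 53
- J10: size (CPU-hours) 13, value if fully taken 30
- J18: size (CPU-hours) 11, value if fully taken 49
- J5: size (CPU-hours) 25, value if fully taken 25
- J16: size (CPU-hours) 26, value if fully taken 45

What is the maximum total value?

Sort by value density: J18 49/11≈4.45, J10 30/13≈2.31, J8 53/26≈2.04, J16 45/26≈1.73, J5 25/25≈1.
All 11 CPU-hours of J18 fit (value 49) → 73 remain.
Take all of J10 (13 CPU-hours, value 30) → 60 CPU-hours left.
J8: take in full, 26 CPU-hours for value 53 → 34 left.
Take all of J16 (26 CPU-hours, value 45) → 8 CPU-hours left.
8 CPU-hours left: a 8/25 share of J5 gives 25×8/25 = 8.
Total value = 185.

185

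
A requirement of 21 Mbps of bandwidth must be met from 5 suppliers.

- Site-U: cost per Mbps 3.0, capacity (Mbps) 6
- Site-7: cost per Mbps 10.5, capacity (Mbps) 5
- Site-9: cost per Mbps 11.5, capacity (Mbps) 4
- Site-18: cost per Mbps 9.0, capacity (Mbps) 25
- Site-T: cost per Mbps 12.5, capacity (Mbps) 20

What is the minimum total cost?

153

Fill from the cheapest supplier first.
Site-U (3.0): use full 6 — 15 Mbps to go.
Take 15 from Site-18 at 9.0 to finish.
Site-7, Site-9, Site-T: unused.
Cost = 6×3.0 + 15×9.0 = 153.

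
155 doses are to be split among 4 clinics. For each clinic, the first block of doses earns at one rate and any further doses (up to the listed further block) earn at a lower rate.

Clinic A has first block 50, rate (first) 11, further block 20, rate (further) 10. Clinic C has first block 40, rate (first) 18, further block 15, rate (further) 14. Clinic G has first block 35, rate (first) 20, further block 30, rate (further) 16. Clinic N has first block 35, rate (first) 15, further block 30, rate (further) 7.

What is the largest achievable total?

2635

Rank every tier by rate: Clinic G/T1 20 > Clinic C/T1 18 > Clinic G/T2 16 > Clinic N/T1 15 > Clinic C/T2 14 > Clinic A/T1 11 > Clinic A/T2 10 > Clinic N/T2 7.
Fill Clinic G T1 block (35 at 20) — 120 left.
Clinic C/T1 (18): +40 — 80 left.
Clinic G T2 at 16: fill all 30 — 50 left.
Clinic N T1 at 15: fill all 35 — 15 left.
Clinic C/T2 (14): +15 — 0 left.
Total = 20×35 + 18×40 + 16×30 + 15×35 + 14×15 = 2635.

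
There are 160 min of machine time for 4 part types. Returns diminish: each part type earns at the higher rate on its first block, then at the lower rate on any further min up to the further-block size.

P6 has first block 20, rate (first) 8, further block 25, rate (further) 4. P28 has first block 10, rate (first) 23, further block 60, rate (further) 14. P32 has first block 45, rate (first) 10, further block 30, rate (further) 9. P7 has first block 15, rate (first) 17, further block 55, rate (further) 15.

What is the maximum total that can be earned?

Treat each block as its own option and order by rate: P28/tier1 23 > P7/tier1 17 > P7/tier2 15 > P28/tier2 14 > P32/tier1 10 > P32/tier2 9 > P6/tier1 8 > P6/tier2 4.
P28 tier1 at 23: fill all 10 → 150 left.
P7 tier1 at 17: fill all 15 → 135 left.
P7 tier2 at 15: fill all 55 → 80 left.
Fill P28 tier2 block (60 at 14) → 20 left.
P32 tier1 at 10: only 20 left, fill 20.
Total = 23×10 + 17×15 + 15×55 + 14×60 + 10×20 = 2350.

2350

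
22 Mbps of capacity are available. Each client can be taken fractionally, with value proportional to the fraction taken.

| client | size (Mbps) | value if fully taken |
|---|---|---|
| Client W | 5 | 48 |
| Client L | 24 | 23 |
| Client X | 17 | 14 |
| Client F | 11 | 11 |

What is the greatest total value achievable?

64.75

Best value per unit of size first: Client W 48/5≈9.6, Client F 11/11≈1, Client L 23/24≈0.958, Client X 14/17≈0.824.
All 5 Mbps of Client W fit (value 48) → 17 remain.
Client F: take in full, 11 Mbps for value 11 → 6 left.
Only 6 Mbps remain; take 6/24 of Client L for value 23×6/24 = 5.75.
Total value = 64.75.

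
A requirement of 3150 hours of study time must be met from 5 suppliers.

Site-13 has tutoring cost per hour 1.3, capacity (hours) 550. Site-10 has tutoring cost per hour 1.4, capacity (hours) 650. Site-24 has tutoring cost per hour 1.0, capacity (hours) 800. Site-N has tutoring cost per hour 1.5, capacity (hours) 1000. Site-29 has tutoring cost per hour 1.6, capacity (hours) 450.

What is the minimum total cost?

Cheapest first:
Site-24 at 1.0: take all 800 hours → 2350 still needed.
Site-13 (1.3): use full 550 → 1800 hours to go.
Take 650 from Site-10 at 1.4 → need 1150 more.
Take 1000 from Site-N at 1.5 → need 150 more.
Site-29 at 1.6: take 150 of its 450 → requirement met.
Cost = 800×1.0 + 550×1.3 + 650×1.4 + 1000×1.5 + 150×1.6 = 4165.

4165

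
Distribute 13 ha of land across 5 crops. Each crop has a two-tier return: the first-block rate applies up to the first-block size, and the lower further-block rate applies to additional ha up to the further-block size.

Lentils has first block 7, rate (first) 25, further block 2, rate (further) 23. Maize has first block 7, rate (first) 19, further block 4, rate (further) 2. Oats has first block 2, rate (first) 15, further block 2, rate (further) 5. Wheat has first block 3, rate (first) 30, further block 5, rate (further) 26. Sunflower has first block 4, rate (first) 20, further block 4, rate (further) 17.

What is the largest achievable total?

Order all 10 blocks by rate: Wheat/T1 30 > Wheat/T2 26 > Lentils/T1 25 > Lentils/T2 23 > Sunflower/T1 20 > Maize/T1 19 > Sunflower/T2 17 > Oats/T1 15 > Oats/T2 5 > Maize/T2 2.
Fill Wheat T1 block (3 at 30) → 10 left.
Wheat T2 at 26: fill all 5 → 5 left.
Lentils T1 at 25: only 5 left, fill 5.
Total = 30×3 + 26×5 + 25×5 = 345.

345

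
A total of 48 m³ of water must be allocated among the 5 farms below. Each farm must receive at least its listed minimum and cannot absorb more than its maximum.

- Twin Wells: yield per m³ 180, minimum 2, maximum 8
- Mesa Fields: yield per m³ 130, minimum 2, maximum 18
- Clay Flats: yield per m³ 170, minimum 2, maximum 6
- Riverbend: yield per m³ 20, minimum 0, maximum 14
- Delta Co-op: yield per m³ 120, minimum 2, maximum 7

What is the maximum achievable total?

5820

Meeting every minimum uses 2+2+2+0+2 = 8 m³, leaving 40.
Rank by yield per m³: Twin Wells 180 > Clay Flats 170 > Mesa Fields 130 > Delta Co-op 120 > Riverbend 20.
Give Twin Wells 6 more to hit its cap of 8 → 34 left.
Give Clay Flats 4 more to hit its cap of 6 → 30 left.
Give Mesa Fields 16 more to hit its cap of 18 → 14 left.
Give Delta Co-op 5 more to hit its cap of 7 → 9 left.
Riverbend has room for 14 more but only 9 remain, so it gets 9.
Total = 180×8 + 130×18 + 170×6 + 20×9 + 120×7 = 5820.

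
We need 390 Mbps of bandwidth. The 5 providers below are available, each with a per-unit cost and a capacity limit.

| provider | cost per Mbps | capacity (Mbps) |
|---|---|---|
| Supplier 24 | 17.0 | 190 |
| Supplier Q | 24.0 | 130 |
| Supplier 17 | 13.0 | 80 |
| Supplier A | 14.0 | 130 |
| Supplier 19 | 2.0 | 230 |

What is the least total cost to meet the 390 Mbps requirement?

2620

Cheapest first:
Take 230 from Supplier 19 at 2.0 → need 160 more.
Supplier 17 (13.0): use full 80 → 80 Mbps to go.
Take 80 from Supplier A at 14.0 to finish.
Supplier 24, Supplier Q: unused.
Cost = 230×2.0 + 80×13.0 + 80×14.0 = 2620.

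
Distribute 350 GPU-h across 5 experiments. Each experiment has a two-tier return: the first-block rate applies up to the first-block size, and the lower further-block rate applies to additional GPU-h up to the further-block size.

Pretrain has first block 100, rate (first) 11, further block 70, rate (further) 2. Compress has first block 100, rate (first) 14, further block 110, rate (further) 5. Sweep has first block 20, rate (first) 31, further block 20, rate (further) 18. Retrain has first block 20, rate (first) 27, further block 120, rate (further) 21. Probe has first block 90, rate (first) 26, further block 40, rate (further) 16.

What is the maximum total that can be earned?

7580

Order all 10 blocks by rate: Sweep/first 31 > Retrain/first 27 > Probe/first 26 > Retrain/second 21 > Sweep/second 18 > Probe/second 16 > Compress/first 14 > Pretrain/first 11 > Compress/second 5 > Pretrain/second 2.
Sweep/first (31): +20 — 330 left.
Fill Retrain first block (20 at 27) — 310 left.
Probe/first (26): +90 — 220 left.
Retrain/second (21): +120 — 100 left.
Fill Sweep second block (20 at 18) — 80 left.
Probe/second (16): +40 — 40 left.
Compress/first: +40 of 100 at 14; pool empty.
Total = 31×20 + 27×20 + 26×90 + 21×120 + 18×20 + 16×40 + 14×40 = 7580.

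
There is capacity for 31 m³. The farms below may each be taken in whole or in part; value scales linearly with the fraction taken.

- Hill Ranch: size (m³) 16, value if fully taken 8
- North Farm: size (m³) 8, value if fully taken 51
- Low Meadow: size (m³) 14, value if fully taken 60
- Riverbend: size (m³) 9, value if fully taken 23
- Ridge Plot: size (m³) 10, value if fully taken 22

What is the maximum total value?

134

Best value per unit of size first: North Farm 51/8≈6.38, Low Meadow 60/14≈4.29, Riverbend 23/9≈2.56, Ridge Plot 22/10≈2.2, Hill Ranch 8/16≈0.5.
Take all of North Farm (8 m³, value 51) — 23 m³ left.
All 14 m³ of Low Meadow fit (value 60) — 9 remain.
All 9 m³ of Riverbend fit (value 23) — 0 remain.
Total value = 134.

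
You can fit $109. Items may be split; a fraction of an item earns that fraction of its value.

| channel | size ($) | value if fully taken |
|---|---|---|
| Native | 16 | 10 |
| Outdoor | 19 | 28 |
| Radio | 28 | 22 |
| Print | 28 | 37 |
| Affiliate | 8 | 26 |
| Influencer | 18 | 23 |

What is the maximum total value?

141

Best value per unit of size first: Affiliate 26/8≈3.25, Outdoor 28/19≈1.47, Print 37/28≈1.32, Influencer 23/18≈1.28, Radio 22/28≈0.786, Native 10/16≈0.625.
Take all of Affiliate (8 $, value 26) ; 101 $ left.
Take all of Outdoor (19 $, value 28) ; 82 $ left.
Print: take in full, 28 $ for value 37 ; 54 left.
Influencer: take in full, 18 $ for value 23 ; 36 left.
Take all of Radio (28 $, value 22) ; 8 $ left.
Only 8 $ remain; take 8/16 of Native for value 10×8/16 = 5.
Total value = 141.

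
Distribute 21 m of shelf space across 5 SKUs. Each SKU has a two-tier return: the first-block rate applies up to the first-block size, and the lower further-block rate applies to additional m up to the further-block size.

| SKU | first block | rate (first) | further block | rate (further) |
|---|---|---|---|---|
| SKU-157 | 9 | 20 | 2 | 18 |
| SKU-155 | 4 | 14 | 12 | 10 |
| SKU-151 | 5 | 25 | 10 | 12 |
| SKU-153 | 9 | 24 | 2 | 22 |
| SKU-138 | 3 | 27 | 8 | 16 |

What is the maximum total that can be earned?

506

Treat each block as its own option and order by rate: SKU-138/first 27 > SKU-151/first 25 > SKU-153/first 24 > SKU-153/second 22 > SKU-157/first 20 > SKU-157/second 18 > SKU-138/second 16 > SKU-155/first 14 > SKU-151/second 12 > SKU-155/second 10.
SKU-138/first (27): +3 ; 18 left.
SKU-151 first at 25: fill all 5 ; 13 left.
SKU-153/first (24): +9 ; 4 left.
SKU-153 second at 22: fill all 2 ; 2 left.
2 remain; put them into SKU-157 first at 20.
Total = 27×3 + 25×5 + 24×9 + 22×2 + 20×2 = 506.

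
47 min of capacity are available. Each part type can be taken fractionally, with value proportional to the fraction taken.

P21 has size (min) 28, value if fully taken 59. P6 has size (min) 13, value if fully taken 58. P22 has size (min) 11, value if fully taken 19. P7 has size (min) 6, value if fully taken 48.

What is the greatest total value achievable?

Sort by value density: P7 48/6≈8, P6 58/13≈4.46, P21 59/28≈2.11, P22 19/11≈1.73.
Take all of P7 (6 min, value 48) → 41 min left.
Take all of P6 (13 min, value 58) → 28 min left.
P21: take in full, 28 min for value 59 → 0 left.
Total value = 165.

165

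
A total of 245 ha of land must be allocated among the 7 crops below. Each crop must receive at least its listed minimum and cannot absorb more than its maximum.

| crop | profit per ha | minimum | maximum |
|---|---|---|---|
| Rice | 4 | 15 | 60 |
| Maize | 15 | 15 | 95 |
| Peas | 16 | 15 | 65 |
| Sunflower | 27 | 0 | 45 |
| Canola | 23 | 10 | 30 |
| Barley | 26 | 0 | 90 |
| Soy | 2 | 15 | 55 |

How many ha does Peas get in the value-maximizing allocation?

35

Meeting every minimum uses 15+15+15+0+10+0+15 = 70 ha, leaving 175.
Highest profit per ha first: Sunflower 27 > Barley 26 > Canola 23 > Peas 16 > Maize 15 > Rice 4 > Soy 2.
Give Sunflower 45 more to hit its cap of 45 → 130 left.
Give Barley 90 more to hit its cap of 90 → 40 left.
Canola takes 20 more to reach its cap of 30 → 20 left.
Only 20 left; Peas takes them to reach 35.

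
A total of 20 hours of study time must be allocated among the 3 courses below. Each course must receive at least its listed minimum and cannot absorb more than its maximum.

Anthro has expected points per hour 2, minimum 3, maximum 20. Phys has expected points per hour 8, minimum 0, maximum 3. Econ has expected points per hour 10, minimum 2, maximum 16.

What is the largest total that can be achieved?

Meeting every minimum uses 3+0+2 = 5 hours, leaving 15.
Order the courses by expected points per hour: Econ 10 > Phys 8 > Anthro 2.
Econ takes 14 more to reach its cap of 16 — 1 left.
Phys: +1 (room for 3) → 1. Pool exhausted.
Total = 2×3 + 8×1 + 10×16 = 174.

174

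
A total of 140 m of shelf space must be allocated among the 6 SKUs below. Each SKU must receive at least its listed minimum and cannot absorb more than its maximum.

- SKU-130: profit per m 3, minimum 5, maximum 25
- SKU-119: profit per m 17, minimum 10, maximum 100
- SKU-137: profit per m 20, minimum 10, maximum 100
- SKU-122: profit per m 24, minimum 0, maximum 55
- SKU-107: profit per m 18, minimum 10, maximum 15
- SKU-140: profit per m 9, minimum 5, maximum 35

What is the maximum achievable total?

Meeting every minimum uses 5+10+10+0+10+5 = 40 m, leaving 100.
Rank by profit per m: SKU-122 24 > SKU-137 20 > SKU-107 18 > SKU-119 17 > SKU-140 9 > SKU-130 3.
Give SKU-122 55 more to hit its cap of 55 → 45 left.
SKU-137 has room for 90 more but only 45 remain, so it gets 55.
Total = 3×5 + 17×10 + 20×55 + 24×55 + 18×10 + 9×5 = 2830.

2830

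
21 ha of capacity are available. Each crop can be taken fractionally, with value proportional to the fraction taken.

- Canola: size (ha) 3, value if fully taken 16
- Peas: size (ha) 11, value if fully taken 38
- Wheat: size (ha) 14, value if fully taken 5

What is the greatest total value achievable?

56.5

Best value per unit of size first: Canola 16/3≈5.33, Peas 38/11≈3.45, Wheat 5/14≈0.357.
Canola: take in full, 3 ha for value 16 → 18 left.
All 11 ha of Peas fit (value 38) → 7 remain.
Fill the last 7 ha with part of Wheat: 7/14 of it earns 2.5.
Total value = 56.5.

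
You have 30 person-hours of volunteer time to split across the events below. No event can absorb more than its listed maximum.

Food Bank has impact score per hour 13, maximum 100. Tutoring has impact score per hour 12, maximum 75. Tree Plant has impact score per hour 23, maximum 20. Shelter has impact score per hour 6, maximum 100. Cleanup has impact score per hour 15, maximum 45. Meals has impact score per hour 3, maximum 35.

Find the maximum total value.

610

Rank by impact score per hour: Tree Plant 23 > Cleanup 15 > Food Bank 13 > Tutoring 12 > Shelter 6 > Meals 3.
Tree Plant takes 20 to reach its cap of 20 ; 10 left.
Cleanup has room for 45 but only 10 remain, so it gets 10.
Total = 23×20 + 15×10 = 610.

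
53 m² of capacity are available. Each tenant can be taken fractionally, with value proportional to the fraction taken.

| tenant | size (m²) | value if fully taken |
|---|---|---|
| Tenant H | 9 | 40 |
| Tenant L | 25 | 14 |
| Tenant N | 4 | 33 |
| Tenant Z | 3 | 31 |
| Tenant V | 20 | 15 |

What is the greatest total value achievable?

Best value per unit of size first: Tenant Z 31/3≈10.3, Tenant N 33/4≈8.25, Tenant H 40/9≈4.44, Tenant V 15/20≈0.75, Tenant L 14/25≈0.56.
Tenant Z: take in full, 3 m² for value 31 → 50 left.
Take all of Tenant N (4 m², value 33) → 46 m² left.
Tenant H: take in full, 9 m² for value 40 → 37 left.
All 20 m² of Tenant V fit (value 15) → 17 remain.
Only 17 m² remain; take 17/25 of Tenant L for value 14×17/25 = 9.52.
Total value = 128.52.

128.52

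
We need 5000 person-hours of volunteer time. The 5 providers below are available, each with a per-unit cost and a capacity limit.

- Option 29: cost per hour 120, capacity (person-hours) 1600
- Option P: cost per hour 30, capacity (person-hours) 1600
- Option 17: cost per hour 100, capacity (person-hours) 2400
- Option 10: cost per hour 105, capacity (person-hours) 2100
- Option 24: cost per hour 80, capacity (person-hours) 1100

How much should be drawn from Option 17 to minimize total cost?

2300

Use providers in increasing cost order.
Option P at 30: take all 1600 person-hours → 3400 still needed.
Option 24 (80): use full 1100 → 2300 person-hours to go.
Option 17 at 100: take 2300 of its 2400 → requirement met.
Option 10, Option 29: unused.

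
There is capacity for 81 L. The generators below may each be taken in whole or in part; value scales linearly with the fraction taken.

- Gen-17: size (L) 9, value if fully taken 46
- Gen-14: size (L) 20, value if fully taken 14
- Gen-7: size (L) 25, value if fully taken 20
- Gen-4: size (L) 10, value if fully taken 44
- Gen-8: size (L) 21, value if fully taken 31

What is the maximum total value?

152.2

Best value per unit of size first: Gen-17 46/9≈5.11, Gen-4 44/10≈4.4, Gen-8 31/21≈1.48, Gen-7 20/25≈0.8, Gen-14 14/20≈0.7.
Gen-17: take in full, 9 L for value 46 — 72 left.
Take all of Gen-4 (10 L, value 44) — 62 L left.
All 21 L of Gen-8 fit (value 31) — 41 remain.
All 25 L of Gen-7 fit (value 20) — 16 remain.
Only 16 L remain; take 16/20 of Gen-14 for value 14×16/20 = 11.2.
Total value = 152.2.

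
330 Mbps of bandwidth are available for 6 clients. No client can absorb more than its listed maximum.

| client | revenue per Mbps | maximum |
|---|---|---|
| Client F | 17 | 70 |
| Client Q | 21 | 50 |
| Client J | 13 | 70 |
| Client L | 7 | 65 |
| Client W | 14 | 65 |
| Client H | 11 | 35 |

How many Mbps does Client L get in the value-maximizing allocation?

40

Rank by revenue per Mbps: Client Q 21 > Client F 17 > Client W 14 > Client J 13 > Client H 11 > Client L 7.
Client Q: +50 to 50 (cap) ; 280 left.
Client F takes 70 to reach its cap of 70 ; 210 left.
Give Client W 65 to hit its cap of 65 ; 145 left.
Client J takes 70 to reach its cap of 70 ; 75 left.
Give Client H 35 to hit its cap of 35 ; 40 left.
Client L has room for 65 but only 40 remain, so it gets 40.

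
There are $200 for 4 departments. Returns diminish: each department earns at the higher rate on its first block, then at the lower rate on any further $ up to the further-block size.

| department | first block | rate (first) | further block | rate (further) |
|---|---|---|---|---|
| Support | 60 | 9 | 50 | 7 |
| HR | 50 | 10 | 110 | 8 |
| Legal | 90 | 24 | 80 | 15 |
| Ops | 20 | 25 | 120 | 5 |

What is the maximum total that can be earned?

3960

Order all 8 blocks by rate: Ops/T1 25 > Legal/T1 24 > Legal/T2 15 > HR/T1 10 > Support/T1 9 > HR/T2 8 > Support/T2 7 > Ops/T2 5.
Fill Ops T1 block (20 at 25) — 180 left.
Fill Legal T1 block (90 at 24) — 90 left.
Legal/T2 (15): +80 — 10 left.
HR T1 at 10: only 10 left, fill 10.
Total = 25×20 + 24×90 + 15×80 + 10×10 = 3960.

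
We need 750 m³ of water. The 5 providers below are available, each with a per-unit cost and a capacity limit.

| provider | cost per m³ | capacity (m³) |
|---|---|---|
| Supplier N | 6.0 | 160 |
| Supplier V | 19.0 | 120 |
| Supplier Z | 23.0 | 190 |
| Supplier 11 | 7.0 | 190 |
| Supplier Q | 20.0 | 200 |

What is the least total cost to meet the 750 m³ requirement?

10410

Fill from the cheapest provider first.
Take 160 from Supplier N at 6.0 → need 590 more.
Supplier 11 at 7.0: take all 190 m³ → 400 still needed.
Supplier V at 19.0: take all 120 m³ → 280 still needed.
Supplier Q at 20.0: take all 200 m³ → 80 still needed.
Take 80 from Supplier Z at 23.0 to finish.
Cost = 160×6.0 + 190×7.0 + 120×19.0 + 200×20.0 + 80×23.0 = 10410.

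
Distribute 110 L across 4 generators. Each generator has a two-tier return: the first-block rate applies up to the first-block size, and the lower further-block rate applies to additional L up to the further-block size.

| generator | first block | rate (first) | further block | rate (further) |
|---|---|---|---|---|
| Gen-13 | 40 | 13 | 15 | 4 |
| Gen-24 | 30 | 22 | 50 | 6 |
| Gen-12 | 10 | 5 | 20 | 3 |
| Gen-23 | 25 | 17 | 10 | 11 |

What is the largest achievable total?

1745

Rank every tier by rate: Gen-24/T1 22 > Gen-23/T1 17 > Gen-13/T1 13 > Gen-23/T2 11 > Gen-24/T2 6 > Gen-12/T1 5 > Gen-13/T2 4 > Gen-12/T2 3.
Gen-24/T1 (22): +30 → 80 left.
Gen-23 T1 at 17: fill all 25 → 55 left.
Gen-13 T1 at 13: fill all 40 → 15 left.
Gen-23/T2 (11): +10 → 5 left.
5 remain; put them into Gen-24 T2 at 6.
Total = 22×30 + 17×25 + 13×40 + 11×10 + 6×5 = 1745.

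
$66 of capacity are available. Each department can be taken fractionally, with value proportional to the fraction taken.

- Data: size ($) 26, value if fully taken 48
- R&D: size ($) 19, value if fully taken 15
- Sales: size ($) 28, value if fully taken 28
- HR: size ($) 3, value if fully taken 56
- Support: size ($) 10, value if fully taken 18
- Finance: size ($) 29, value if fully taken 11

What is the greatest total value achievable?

Best value per unit of size first: HR 56/3≈18.7, Data 48/26≈1.85, Support 18/10≈1.8, Sales 28/28≈1, R&D 15/19≈0.789, Finance 11/29≈0.379.
HR: take in full, 3 $ for value 56 → 63 left.
Take all of Data (26 $, value 48) → 37 $ left.
Support: take in full, 10 $ for value 18 → 27 left.
27 $ left: a 27/28 share of Sales gives 28×27/28 = 27.
Total value = 149.

149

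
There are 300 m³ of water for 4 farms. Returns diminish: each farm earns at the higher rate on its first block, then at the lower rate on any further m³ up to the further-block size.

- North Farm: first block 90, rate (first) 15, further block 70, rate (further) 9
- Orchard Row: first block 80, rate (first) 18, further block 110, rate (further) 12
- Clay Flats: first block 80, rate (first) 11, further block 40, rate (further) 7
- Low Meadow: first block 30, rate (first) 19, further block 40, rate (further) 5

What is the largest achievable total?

4560

Treat each block as its own option and order by rate: Low Meadow/tier1 19 > Orchard Row/tier1 18 > North Farm/tier1 15 > Orchard Row/tier2 12 > Clay Flats/tier1 11 > North Farm/tier2 9 > Clay Flats/tier2 7 > Low Meadow/tier2 5.
Low Meadow tier1 at 19: fill all 30 ; 270 left.
Orchard Row/tier1 (18): +80 ; 190 left.
North Farm tier1 at 15: fill all 90 ; 100 left.
Orchard Row tier2 at 12: only 100 left, fill 100.
Total = 19×30 + 18×80 + 15×90 + 12×100 = 4560.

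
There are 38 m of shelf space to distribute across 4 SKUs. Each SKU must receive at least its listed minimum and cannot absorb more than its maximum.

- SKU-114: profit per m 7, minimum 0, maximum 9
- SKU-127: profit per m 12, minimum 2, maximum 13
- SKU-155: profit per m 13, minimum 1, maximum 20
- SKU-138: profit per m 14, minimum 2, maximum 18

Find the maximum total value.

Meeting every minimum uses 0+2+1+2 = 5 m, leaving 33.
Highest profit per m first: SKU-138 14 > SKU-155 13 > SKU-127 12 > SKU-114 7.
SKU-138: +16 to 18 (cap) — 17 left.
SKU-155 has room for 19 more but only 17 remain, so it gets 18.
Total = 12×2 + 13×18 + 14×18 = 510.

510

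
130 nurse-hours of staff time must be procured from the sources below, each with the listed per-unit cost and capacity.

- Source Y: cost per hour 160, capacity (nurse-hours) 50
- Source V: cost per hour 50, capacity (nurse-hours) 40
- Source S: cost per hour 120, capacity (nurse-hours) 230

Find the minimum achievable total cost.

12800

Cheapest first:
Source V (50): use full 40 — 90 nurse-hours to go.
Take 90 from Source S at 120 to finish.
Source Y: unused.
Cost = 40×50 + 90×120 = 12800.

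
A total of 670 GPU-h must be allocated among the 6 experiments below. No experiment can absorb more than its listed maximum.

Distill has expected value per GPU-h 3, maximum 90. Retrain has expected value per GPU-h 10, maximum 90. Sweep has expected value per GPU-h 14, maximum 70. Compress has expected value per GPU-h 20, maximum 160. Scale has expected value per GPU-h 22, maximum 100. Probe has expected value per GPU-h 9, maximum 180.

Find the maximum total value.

Highest expected value per GPU-h first: Scale 22 > Compress 20 > Sweep 14 > Retrain 10 > Probe 9 > Distill 3.
Scale: +100 to 100 (cap) — 570 left.
Compress takes 160 to reach its cap of 160 — 410 left.
Sweep: +70 to 70 (cap) — 340 left.
Give Retrain 90 to hit its cap of 90 — 250 left.
Probe takes 180 to reach its cap of 180 — 70 left.
Distill: +70 (room for 90) → 70. Pool exhausted.
Total = 3×70 + 10×90 + 14×70 + 20×160 + 22×100 + 9×180 = 9110.

9110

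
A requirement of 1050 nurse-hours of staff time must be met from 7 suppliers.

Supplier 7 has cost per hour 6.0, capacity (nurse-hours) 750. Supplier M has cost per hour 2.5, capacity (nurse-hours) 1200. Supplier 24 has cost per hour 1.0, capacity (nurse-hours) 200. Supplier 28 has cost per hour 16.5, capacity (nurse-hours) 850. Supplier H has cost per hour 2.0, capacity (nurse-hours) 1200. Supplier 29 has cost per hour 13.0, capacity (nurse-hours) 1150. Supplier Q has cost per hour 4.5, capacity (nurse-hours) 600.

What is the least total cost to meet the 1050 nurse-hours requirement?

Cheapest first:
Take 200 from Supplier 24 at 1.0 → need 850 more.
Supplier H (2.0): take the remaining 850 → done.
Supplier M, Supplier Q, Supplier 7, Supplier 29, Supplier 28: unused.
Cost = 200×1.0 + 850×2.0 = 1900.

1900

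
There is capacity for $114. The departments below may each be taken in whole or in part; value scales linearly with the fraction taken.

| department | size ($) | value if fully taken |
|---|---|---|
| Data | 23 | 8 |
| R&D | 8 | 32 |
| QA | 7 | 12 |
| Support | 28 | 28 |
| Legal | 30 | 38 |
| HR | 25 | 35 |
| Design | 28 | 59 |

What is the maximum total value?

192

Rank by value-to-size ratio: R&D 32/8≈4, Design 59/28≈2.11, QA 12/7≈1.71, HR 35/25≈1.4, Legal 38/30≈1.27, Support 28/28≈1, Data 8/23≈0.348.
All 8 $ of R&D fit (value 32) — 106 remain.
Take all of Design (28 $, value 59) — 78 $ left.
QA: take in full, 7 $ for value 12 — 71 left.
Take all of HR (25 $, value 35) — 46 $ left.
All 30 $ of Legal fit (value 38) — 16 remain.
Fill the last 16 $ with part of Support: 16/28 of it earns 16.
Total value = 192.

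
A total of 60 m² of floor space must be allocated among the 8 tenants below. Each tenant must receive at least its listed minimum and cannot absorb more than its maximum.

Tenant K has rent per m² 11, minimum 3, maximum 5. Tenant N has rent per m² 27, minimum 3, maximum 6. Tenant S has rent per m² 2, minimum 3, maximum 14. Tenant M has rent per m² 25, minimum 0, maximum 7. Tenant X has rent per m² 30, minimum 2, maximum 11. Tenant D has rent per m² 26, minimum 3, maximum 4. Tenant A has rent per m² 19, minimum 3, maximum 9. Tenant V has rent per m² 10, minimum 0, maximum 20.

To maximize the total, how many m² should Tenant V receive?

15

Meeting every minimum uses 3+3+3+0+2+3+3+0 = 17 m², leaving 43.
Order the tenants by rent per m²: Tenant X 30 > Tenant N 27 > Tenant D 26 > Tenant M 25 > Tenant A 19 > Tenant K 11 > Tenant V 10 > Tenant S 2.
Tenant X: +9 to 11 (cap) → 34 left.
Give Tenant N 3 more to hit its cap of 6 → 31 left.
Give Tenant D 1 more to hit its cap of 4 → 30 left.
Tenant M takes 7 more to reach its cap of 7 → 23 left.
Give Tenant A 6 more to hit its cap of 9 → 17 left.
Tenant K takes 2 more to reach its cap of 5 → 15 left.
Tenant V has room for 20 more but only 15 remain, so it gets 15.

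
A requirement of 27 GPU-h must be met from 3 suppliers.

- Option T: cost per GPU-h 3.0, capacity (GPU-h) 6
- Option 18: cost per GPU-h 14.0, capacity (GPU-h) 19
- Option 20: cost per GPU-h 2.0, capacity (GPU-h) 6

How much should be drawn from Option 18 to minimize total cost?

15

Cheapest first:
Option 20 (2.0): use full 6 ; 21 GPU-h to go.
Option T (3.0): use full 6 ; 15 GPU-h to go.
Take 15 from Option 18 at 14.0 to finish.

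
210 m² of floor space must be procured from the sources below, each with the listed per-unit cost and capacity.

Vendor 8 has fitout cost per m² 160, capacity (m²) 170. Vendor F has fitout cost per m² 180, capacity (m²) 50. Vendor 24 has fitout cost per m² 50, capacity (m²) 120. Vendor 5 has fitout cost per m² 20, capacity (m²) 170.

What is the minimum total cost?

Cheapest first:
Vendor 5 at 20: take all 170 m² → 40 still needed.
Take 40 from Vendor 24 at 50 to finish.
Vendor 8, Vendor F: unused.
Cost = 170×20 + 40×50 = 5400.

5400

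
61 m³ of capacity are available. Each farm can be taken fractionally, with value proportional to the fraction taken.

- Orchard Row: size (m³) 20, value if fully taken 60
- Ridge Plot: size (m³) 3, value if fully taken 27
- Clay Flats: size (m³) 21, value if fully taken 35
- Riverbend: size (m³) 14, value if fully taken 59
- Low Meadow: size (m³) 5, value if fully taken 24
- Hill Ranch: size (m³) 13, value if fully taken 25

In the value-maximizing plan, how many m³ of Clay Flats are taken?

6

Best value per unit of size first: Ridge Plot 27/3≈9, Low Meadow 24/5≈4.8, Riverbend 59/14≈4.21, Orchard Row 60/20≈3, Hill Ranch 25/13≈1.92, Clay Flats 35/21≈1.67.
Take all of Ridge Plot (3 m³, value 27) ; 58 m³ left.
Low Meadow: take in full, 5 m³ for value 24 ; 53 left.
All 14 m³ of Riverbend fit (value 59) ; 39 remain.
Take all of Orchard Row (20 m³, value 60) ; 19 m³ left.
Take all of Hill Ranch (13 m³, value 25) ; 6 m³ left.
Fill the last 6 m³ with part of Clay Flats: 6/21 of it earns 10.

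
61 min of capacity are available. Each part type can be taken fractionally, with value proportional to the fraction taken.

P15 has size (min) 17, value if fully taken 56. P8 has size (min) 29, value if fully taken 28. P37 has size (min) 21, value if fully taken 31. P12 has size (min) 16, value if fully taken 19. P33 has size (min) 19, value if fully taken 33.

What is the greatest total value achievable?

124.75

Best value per unit of size first: P15 56/17≈3.29, P33 33/19≈1.74, P37 31/21≈1.48, P12 19/16≈1.19, P8 28/29≈0.966.
Take all of P15 (17 min, value 56) → 44 min left.
All 19 min of P33 fit (value 33) → 25 remain.
Take all of P37 (21 min, value 31) → 4 min left.
Fill the last 4 min with part of P12: 4/16 of it earns 4.75.
Total value = 124.75.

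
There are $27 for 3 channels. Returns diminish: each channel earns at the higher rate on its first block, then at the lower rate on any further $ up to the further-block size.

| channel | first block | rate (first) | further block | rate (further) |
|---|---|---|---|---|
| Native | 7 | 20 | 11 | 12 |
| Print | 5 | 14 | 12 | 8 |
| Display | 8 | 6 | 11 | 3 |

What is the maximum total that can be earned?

Order all 6 blocks by rate: Native/T1 20 > Print/T1 14 > Native/T2 12 > Print/T2 8 > Display/T1 6 > Display/T2 3.
Native/T1 (20): +7 ; 20 left.
Print T1 at 14: fill all 5 ; 15 left.
Native/T2 (12): +11 ; 4 left.
4 remain; put them into Print T2 at 8.
Total = 20×7 + 14×5 + 12×11 + 8×4 = 374.

374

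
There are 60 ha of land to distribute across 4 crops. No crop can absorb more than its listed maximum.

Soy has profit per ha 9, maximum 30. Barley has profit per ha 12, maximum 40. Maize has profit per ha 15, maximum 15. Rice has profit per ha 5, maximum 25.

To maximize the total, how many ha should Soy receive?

Highest profit per ha first: Maize 15 > Barley 12 > Soy 9 > Rice 5.
Maize takes 15 to reach its cap of 15 — 45 left.
Barley takes 40 to reach its cap of 40 — 5 left.
Soy: +5 (room for 30) → 5. Pool exhausted.

5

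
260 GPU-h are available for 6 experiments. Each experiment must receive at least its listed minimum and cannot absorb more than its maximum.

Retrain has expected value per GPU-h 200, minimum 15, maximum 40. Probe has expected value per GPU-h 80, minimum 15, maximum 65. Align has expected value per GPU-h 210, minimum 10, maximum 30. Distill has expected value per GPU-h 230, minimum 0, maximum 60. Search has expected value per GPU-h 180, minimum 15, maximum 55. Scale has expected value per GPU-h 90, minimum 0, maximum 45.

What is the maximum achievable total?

44450

Meeting every minimum uses 15+15+10+0+15+0 = 55 GPU-h, leaving 205.
Rank by expected value per GPU-h: Distill 230 > Align 210 > Retrain 200 > Search 180 > Scale 90 > Probe 80.
Distill takes 60 more to reach its cap of 60 — 145 left.
Align takes 20 more to reach its cap of 30 — 125 left.
Retrain: +25 to 40 (cap) — 100 left.
Search: +40 to 55 (cap) — 60 left.
Give Scale 45 more to hit its cap of 45 — 15 left.
Probe has room for 50 more but only 15 remain, so it gets 30.
Total = 200×40 + 80×30 + 210×30 + 230×60 + 180×55 + 90×45 = 44450.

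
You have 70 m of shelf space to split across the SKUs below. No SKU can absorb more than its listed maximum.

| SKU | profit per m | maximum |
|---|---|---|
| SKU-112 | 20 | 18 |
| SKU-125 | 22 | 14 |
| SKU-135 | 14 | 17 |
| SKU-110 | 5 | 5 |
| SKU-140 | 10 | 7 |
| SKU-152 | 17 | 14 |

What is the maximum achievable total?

1214

Order the SKUs by profit per m: SKU-125 22 > SKU-112 20 > SKU-152 17 > SKU-135 14 > SKU-140 10 > SKU-110 5.
SKU-125: +14 to 14 (cap) — 56 left.
SKU-112: +18 to 18 (cap) — 38 left.
SKU-152: +14 to 14 (cap) — 24 left.
SKU-135: +17 to 17 (cap) — 7 left.
SKU-140: +7 to 7 (cap) — 0 left.
Total = 20×18 + 22×14 + 14×17 + 10×7 + 17×14 = 1214.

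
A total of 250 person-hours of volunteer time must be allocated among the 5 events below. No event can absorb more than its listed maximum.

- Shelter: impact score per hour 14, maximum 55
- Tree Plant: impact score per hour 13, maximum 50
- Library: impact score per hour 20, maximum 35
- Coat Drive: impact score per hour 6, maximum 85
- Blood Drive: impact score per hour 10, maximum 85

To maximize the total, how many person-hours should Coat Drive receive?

Rank by impact score per hour: Library 20 > Shelter 14 > Tree Plant 13 > Blood Drive 10 > Coat Drive 6.
Library takes 35 to reach its cap of 35 ; 215 left.
Shelter takes 55 to reach its cap of 55 ; 160 left.
Tree Plant: +50 to 50 (cap) ; 110 left.
Give Blood Drive 85 to hit its cap of 85 ; 25 left.
Coat Drive: +25 (room for 85) → 25. Pool exhausted.

25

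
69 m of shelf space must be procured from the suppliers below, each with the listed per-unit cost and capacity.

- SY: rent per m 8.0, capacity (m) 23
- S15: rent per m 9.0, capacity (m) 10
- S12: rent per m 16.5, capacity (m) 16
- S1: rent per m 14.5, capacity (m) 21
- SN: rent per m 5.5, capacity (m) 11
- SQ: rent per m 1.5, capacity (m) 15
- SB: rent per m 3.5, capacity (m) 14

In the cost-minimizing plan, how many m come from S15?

6

Fill from the cheapest supplier first.
SQ (1.5): use full 15 ; 54 m to go.
SB (3.5): use full 14 ; 40 m to go.
SN at 5.5: take all 11 m ; 29 still needed.
SY (8.0): use full 23 ; 6 m to go.
S15 at 9.0: take 6 of its 10 ; requirement met.
S1, S12: unused.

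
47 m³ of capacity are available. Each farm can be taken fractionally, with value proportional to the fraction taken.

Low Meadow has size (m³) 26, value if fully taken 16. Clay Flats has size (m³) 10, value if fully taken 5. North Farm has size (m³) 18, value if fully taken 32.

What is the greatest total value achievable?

Sort by value density: North Farm 32/18≈1.78, Low Meadow 16/26≈0.615, Clay Flats 5/10≈0.5.
North Farm: take in full, 18 m³ for value 32 — 29 left.
Low Meadow: take in full, 26 m³ for value 16 — 3 left.
Fill the last 3 m³ with part of Clay Flats: 3/10 of it earns 1.5.
Total value = 49.5.

49.5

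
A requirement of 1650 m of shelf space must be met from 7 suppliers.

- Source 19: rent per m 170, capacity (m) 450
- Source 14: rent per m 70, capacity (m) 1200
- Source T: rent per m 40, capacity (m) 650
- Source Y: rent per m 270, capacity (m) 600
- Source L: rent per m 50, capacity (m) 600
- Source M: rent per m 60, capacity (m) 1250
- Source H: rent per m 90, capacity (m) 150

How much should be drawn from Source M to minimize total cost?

400

Cheapest first:
Source T at 40: take all 650 m — 1000 still needed.
Source L (50): use full 600 — 400 m to go.
Take 400 from Source M at 60 to finish.
Source 14, Source H, Source 19, Source Y: unused.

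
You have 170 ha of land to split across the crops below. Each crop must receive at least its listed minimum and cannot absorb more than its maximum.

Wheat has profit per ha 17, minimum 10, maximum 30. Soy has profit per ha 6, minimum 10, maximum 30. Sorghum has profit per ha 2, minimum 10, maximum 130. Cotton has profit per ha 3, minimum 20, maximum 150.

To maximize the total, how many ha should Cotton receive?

Meeting every minimum uses 10+10+10+20 = 50 ha, leaving 120.
Rank by profit per ha: Wheat 17 > Soy 6 > Cotton 3 > Sorghum 2.
Give Wheat 20 more to hit its cap of 30 → 100 left.
Soy takes 20 more to reach its cap of 30 → 80 left.
Only 80 left; Cotton takes them to reach 100.

100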